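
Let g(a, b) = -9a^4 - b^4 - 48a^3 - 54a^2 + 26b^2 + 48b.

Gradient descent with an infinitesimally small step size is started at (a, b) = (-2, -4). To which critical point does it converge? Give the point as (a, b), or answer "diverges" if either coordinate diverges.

g is separable, so gradient descent decouples: a follows -∂g/∂a, b follows -∂g/∂b.
∂g/∂a = -36a(a + 1)(a + 3); at a=-2 this is -72, so a increases.
∂g/∂b = -4(b - 4)(b + 1)(b + 3); at b=-4 this is 96, so b decreases.
The b-coordinate has no critical point in that direction and runs off to infinity.

diverges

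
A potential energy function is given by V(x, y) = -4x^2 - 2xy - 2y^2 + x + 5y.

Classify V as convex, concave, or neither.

concave

V is quadratic, so its Hessian is the constant matrix H = [[-8, -2], [-2, -4]].
det(H) = 28, tr(H) = -12.
det(H) > 0 and tr(H) < 0, so H is negative definite everywhere: concave.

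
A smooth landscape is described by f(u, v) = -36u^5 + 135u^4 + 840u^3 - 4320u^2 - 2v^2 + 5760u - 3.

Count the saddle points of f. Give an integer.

f separates as a function of u plus a function of v, so ∇f=0 decouples.
∂f/∂u = -180(u - 4)(u - 2)(u - 1)(u + 4) = 0 at u ∈ {-4, 1, 2, 4}; ∂f/∂v = -4v = 0 at v ∈ {0}.
The Hessian is diagonal: diag(f_uu, f_vv). Second derivatives: f_uu(-4)=43200, f_uu(1)=-2700, f_uu(2)=2160, f_uu(4)=-8640; f_vv(0)=-4.
Saddle points occur where the two diagonal entries have opposite signs: (-4, 0), (2, 0). Count: 2.

2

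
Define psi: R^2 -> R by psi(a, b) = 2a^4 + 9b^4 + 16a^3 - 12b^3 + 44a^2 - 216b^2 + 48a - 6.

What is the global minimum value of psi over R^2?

-1944

psi(a,b) separates as P(a) + Q(b) − 6, so its minimum is min P + min Q − 6.
P'(a) = 8(a + 1)(a + 2)(a + 3) vanishes at a ∈ {-3, -2, -1}; Q'(b) = 36b(b - 4)(b + 3) vanishes at b ∈ {-3, 0, 4}.
Local minima of P (where P''>0): P(-3)=-18, P(-1)=-18. Local minima of Q: Q(-3)=-891, Q(4)=-1920.
So the global minimum of psi is P(-3) + Q(4) − 6 = -18 − 1920 − 6 = -1944, attained at (-3, 4).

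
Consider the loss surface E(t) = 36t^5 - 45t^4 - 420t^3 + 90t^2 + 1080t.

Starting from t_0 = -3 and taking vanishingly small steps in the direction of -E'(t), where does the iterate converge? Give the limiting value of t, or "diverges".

E'(t) = 180(t - 3)(t - 1)(t + 1)(t + 2), so E'(-3) = 8640.
Gradient descent moves in the -E' direction, i.e. t is decreasing.
There is no critical point below t=-3, and E' keeps the same sign, so the iterate runs off to −∞.

diverges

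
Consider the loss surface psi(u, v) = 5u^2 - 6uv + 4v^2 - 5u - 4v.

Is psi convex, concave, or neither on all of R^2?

psi is quadratic, so its Hessian is the constant matrix H = [[10, -6], [-6, 8]].
det(H) = 44, tr(H) = 18.
det(H) > 0 and tr(H) > 0, so H is positive definite everywhere: convex.

convex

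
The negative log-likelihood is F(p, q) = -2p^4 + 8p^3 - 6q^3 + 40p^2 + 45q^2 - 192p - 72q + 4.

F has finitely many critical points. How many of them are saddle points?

3

F separates as a function of p plus a function of q, so ∇F=0 decouples.
∂F/∂p = -8(p - 4)(p - 2)(p + 3) = 0 at p ∈ {-3, 2, 4}; ∂F/∂q = -18(q - 4)(q - 1) = 0 at q ∈ {1, 4}.
The Hessian is diagonal: diag(F_pp, F_qq). Second derivatives: F_pp(-3)=-280, F_pp(2)=80, F_pp(4)=-112; F_qq(1)=54, F_qq(4)=-54.
Saddle points occur where the two diagonal entries have opposite signs: (-3, 1), (2, 4), (4, 1). Count: 3.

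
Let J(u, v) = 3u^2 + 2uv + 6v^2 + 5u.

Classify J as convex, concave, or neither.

convex

J is quadratic, so its Hessian is the constant matrix H = [[6, 2], [2, 12]].
det(H) = 68, tr(H) = 18.
det(H) > 0 and tr(H) > 0, so H is positive definite everywhere: convex.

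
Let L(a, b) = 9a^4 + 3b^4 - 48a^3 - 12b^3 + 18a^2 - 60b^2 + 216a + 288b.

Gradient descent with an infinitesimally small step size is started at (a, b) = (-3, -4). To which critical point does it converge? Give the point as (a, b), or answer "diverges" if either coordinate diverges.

L is separable, so gradient descent decouples: a follows -∂L/∂a, b follows -∂L/∂b.
∂L/∂a = 36(a - 3)(a - 2)(a + 1); at a=-3 this is -2160, so a increases.
∂L/∂b = 12(b - 4)(b - 2)(b + 3); at b=-4 this is -576, so b increases.
a converges to its nearest critical value -1 (a local min of the a-part); b converges to -3. The iterate converges to (-1, -3).

(-1, -3)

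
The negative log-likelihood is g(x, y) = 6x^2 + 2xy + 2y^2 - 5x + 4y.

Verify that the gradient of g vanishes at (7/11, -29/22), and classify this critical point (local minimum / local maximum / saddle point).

∇g = (12x + 2y - 5, 2x + 4y + 4); substituting (7/11, -29/22) gives ∇g = (0, 0), so (7/11, -29/22) is indeed a critical point.
The Hessian of g is constant: H = [[12, 2], [2, 4]].
det(H) = 12·4 − 2² = 44.
det(H) > 0 and tr(H) = 16 > 0, so H is positive definite and the point is a local minimum.

local minimum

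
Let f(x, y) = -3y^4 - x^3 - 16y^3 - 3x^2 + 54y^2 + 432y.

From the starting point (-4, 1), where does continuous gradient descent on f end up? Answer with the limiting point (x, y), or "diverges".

f is separable, so gradient descent decouples: x follows -∂f/∂x, y follows -∂f/∂y.
∂f/∂x = -3x(x + 2); at x=-4 this is -24, so x increases.
∂f/∂y = -12(y - 3)(y + 3)(y + 4); at y=1 this is 480, so y decreases.
x converges to its nearest critical value -2 (a local min of the x-part); y converges to -3. The iterate converges to (-2, -3).

(-2, -3)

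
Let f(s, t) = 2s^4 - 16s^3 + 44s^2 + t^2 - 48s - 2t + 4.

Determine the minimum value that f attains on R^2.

f(s,t) separates as P(s) + Q(t) + 4, so its minimum is min P + min Q + 4.
P'(s) = 8(s - 3)(s - 2)(s - 1) vanishes at s ∈ {1, 2, 3}; Q'(t) = 2(t - 1) vanishes at t ∈ {1}.
Local minima of P (where P''>0): P(1)=-18, P(3)=-18. Local minima of Q: Q(1)=-1.
So the global minimum of f is P(1) + Q(1) + 4 = -18 − 1 + 4 = -15, attained at (1, 1).

-15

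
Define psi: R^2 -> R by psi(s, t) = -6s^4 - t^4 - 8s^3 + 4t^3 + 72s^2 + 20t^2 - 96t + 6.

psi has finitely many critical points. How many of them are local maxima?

4

psi separates as a function of s plus a function of t, so ∇psi=0 decouples.
∂psi/∂s = -24s(s - 2)(s + 3) = 0 at s ∈ {-3, 0, 2}; ∂psi/∂t = -4(t - 4)(t - 2)(t + 3) = 0 at t ∈ {-3, 2, 4}.
The Hessian is diagonal: diag(psi_ss, psi_tt). Second derivatives: psi_ss(-3)=-360, psi_ss(0)=144, psi_ss(2)=-240; psi_tt(-3)=-140, psi_tt(2)=40, psi_tt(4)=-56.
Local maxima occur where both diagonal entries negative: (-3, -3), (-3, 4), (2, -3), (2, 4). Count: 4.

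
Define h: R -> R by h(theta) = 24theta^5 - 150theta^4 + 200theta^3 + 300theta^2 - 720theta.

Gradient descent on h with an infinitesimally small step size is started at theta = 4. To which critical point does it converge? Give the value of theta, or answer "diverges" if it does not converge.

3

h'(theta) = 120(theta - 3)(theta - 2)(theta - 1)(theta + 1), so h'(4) = 3600.
Gradient descent moves in the -h' direction, i.e. theta is decreasing.
The nearest critical point in that direction is theta = 3, where h'' = 960 > 0 (a local minimum). The iterate converges there.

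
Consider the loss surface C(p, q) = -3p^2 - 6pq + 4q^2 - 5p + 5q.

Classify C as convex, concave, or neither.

neither

C is quadratic, so its Hessian is the constant matrix H = [[-6, -6], [-6, 8]].
det(H) = -84, tr(H) = 2.
det(H) < 0, so H is indefinite: neither convex nor concave.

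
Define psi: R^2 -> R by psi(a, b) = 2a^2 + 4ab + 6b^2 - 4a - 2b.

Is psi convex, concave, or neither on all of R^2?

convex

psi is quadratic, so its Hessian is the constant matrix H = [[4, 4], [4, 12]].
det(H) = 32, tr(H) = 16.
det(H) > 0 and tr(H) > 0, so H is positive definite everywhere: convex.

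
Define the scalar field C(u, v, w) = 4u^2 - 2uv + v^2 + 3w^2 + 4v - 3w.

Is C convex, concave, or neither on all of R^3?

convex

C is quadratic, so its Hessian is the constant matrix H = [[8, -2, 0], [-2, 2, 0], [0, 0, 6]].
Leading principal minors: 8, 12, 72.
All positive ⇒ H ≻ 0 ⇒ convex.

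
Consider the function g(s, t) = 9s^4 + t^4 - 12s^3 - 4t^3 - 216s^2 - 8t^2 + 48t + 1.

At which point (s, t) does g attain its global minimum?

(4, -2)

g(s,t) separates as P(s) + Q(t) + 1, so its minimum is min P + min Q + 1.
P'(s) = 36s(s - 4)(s + 3) vanishes at s ∈ {-3, 0, 4}; Q'(t) = 4(t - 3)(t - 2)(t + 2) vanishes at t ∈ {-2, 2, 3}.
Local minima of P (where P''>0): P(-3)=-891, P(4)=-1920. Local minima of Q: Q(-2)=-80, Q(3)=45.
So the global minimum of g is P(4) + Q(-2) + 1 = -1920 − 80 + 1 = -1999, attained at (4, -2).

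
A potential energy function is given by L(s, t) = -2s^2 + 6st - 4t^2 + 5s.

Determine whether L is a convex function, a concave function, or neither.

neither

L is quadratic, so its Hessian is the constant matrix H = [[-4, 6], [6, -8]].
det(H) = -4, tr(H) = -12.
det(H) < 0, so H is indefinite: neither convex nor concave.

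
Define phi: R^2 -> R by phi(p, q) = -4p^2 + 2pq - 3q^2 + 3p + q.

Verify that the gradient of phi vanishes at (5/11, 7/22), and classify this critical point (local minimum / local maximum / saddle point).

∇phi = (-8p + 2q + 3, 2p - 6q + 1); substituting (5/11, 7/22) gives ∇phi = (0, 0), so (5/11, 7/22) is indeed a critical point.
The Hessian of phi is constant: H = [[-8, 2], [2, -6]].
det(H) = (-8)·(-6) − 2² = 44.
det(H) > 0 and tr(H) = -14 < 0, so H is negative definite and the point is a local maximum.

local maximum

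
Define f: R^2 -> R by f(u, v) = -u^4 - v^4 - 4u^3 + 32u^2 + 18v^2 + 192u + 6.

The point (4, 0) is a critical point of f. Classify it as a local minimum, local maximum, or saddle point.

The mixed partial ∂²f/∂u∂v is 0, so the Hessian at any point is diag(f_uu, f_vv) = diag(4(-3u^2 - 6u + 16), 12(-v^2 + 3)).
At (4, 0): H = diag(-224, 36).
The eigenvalues have opposite signs, so H is indefinite: a saddle point.

saddle point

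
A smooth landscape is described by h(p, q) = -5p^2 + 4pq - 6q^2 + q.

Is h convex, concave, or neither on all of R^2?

concave

h is quadratic, so its Hessian is the constant matrix H = [[-10, 4], [4, -12]].
det(H) = 104, tr(H) = -22.
det(H) > 0 and tr(H) < 0, so H is negative definite everywhere: concave.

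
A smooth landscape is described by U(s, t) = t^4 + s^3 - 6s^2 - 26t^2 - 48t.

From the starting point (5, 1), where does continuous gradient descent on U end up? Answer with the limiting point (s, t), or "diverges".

(4, 4)

U is separable, so gradient descent decouples: s follows -∂U/∂s, t follows -∂U/∂t.
∂U/∂s = 3s(s - 4); at s=5 this is 15, so s decreases.
∂U/∂t = 4(t - 4)(t + 1)(t + 3); at t=1 this is -96, so t increases.
s converges to its nearest critical value 4 (a local min of the s-part); t converges to 4. The iterate converges to (4, 4).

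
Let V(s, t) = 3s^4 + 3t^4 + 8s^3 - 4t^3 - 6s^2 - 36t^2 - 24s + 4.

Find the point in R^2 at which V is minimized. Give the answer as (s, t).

(1, 3)

V(s,t) separates as P(s) + Q(t) + 4, so its minimum is min P + min Q + 4.
P'(s) = 12(s - 1)(s + 1)(s + 2) vanishes at s ∈ {-2, -1, 1}; Q'(t) = 12t(t - 3)(t + 2) vanishes at t ∈ {-2, 0, 3}.
Local minima of P (where P''>0): P(-2)=8, P(1)=-19. Local minima of Q: Q(-2)=-64, Q(3)=-189.
So the global minimum of V is P(1) + Q(3) + 4 = -19 − 189 + 4 = -204, attained at (1, 3).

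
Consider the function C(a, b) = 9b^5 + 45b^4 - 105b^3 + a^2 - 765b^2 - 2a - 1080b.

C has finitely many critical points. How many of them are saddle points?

C separates as a function of a plus a function of b, so ∇C=0 decouples.
∂C/∂a = 2(a - 1) = 0 at a ∈ {1}; ∂C/∂b = 45(b - 3)(b + 1)(b + 2)(b + 4) = 0 at b ∈ {-4, -2, -1, 3}.
The Hessian is diagonal: diag(C_aa, C_bb). Second derivatives: C_aa(1)=2; C_bb(-4)=-1890, C_bb(-2)=450, C_bb(-1)=-540, C_bb(3)=6300.
Saddle points occur where the two diagonal entries have opposite signs: (1, -4), (1, -1). Count: 2.

2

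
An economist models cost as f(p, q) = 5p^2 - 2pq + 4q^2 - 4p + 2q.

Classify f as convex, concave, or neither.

f is quadratic, so its Hessian is the constant matrix H = [[10, -2], [-2, 8]].
det(H) = 76, tr(H) = 18.
det(H) > 0 and tr(H) > 0, so H is positive definite everywhere: convex.

convex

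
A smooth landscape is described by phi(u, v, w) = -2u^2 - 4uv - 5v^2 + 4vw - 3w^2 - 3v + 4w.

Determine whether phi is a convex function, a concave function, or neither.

concave

phi is quadratic, so its Hessian is the constant matrix H = [[-4, -4, 0], [-4, -10, 4], [0, 4, -6]].
Leading principal minors: -4, 24, -80.
Signs alternate −, +, − ⇒ H ≺ 0 ⇒ concave.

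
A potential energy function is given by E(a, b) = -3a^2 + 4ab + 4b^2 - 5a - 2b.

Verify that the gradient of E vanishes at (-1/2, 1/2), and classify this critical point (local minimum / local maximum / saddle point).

saddle point

∇E = (-6a + 4b - 5, 4a + 8b - 2); substituting (-1/2, 1/2) gives ∇E = (0, 0), so (-1/2, 1/2) is indeed a critical point.
The Hessian of E is constant: H = [[-6, 4], [4, 8]].
det(H) = (-6)·8 − 4² = -64.
Since det(H) < 0, H is indefinite and the critical point is a saddle point.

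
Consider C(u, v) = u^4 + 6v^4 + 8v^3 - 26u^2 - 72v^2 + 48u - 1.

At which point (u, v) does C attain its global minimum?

(-4, -3)

C(u,v) separates as P(u) + Q(v) − 1, so its minimum is min P + min Q − 1.
P'(u) = 4(u - 3)(u - 1)(u + 4) vanishes at u ∈ {-4, 1, 3}; Q'(v) = 24v(v - 2)(v + 3) vanishes at v ∈ {-3, 0, 2}.
Local minima of P (where P''>0): P(-4)=-352, P(3)=-9. Local minima of Q: Q(-3)=-378, Q(2)=-128.
So the global minimum of C is P(-4) + Q(-3) − 1 = -352 − 378 − 1 = -731, attained at (-4, -3).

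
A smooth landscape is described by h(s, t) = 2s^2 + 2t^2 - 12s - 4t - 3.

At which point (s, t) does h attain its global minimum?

(3, 1)

h(s,t) separates as P(s) + Q(t) − 3, so its minimum is min P + min Q − 3.
P'(s) = 4s - 12 vanishes at s ∈ {3}; Q'(t) = 4(t - 1) vanishes at t ∈ {1}.
Local minima of P (where P''>0): P(3)=-18. Local minima of Q: Q(1)=-2.
So the global minimum of h is P(3) + Q(1) − 3 = -18 − 2 − 3 = -23, attained at (3, 1).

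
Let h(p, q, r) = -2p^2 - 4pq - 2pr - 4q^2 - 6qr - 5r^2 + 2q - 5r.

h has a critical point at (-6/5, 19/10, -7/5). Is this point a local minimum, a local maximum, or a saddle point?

local maximum

The Hessian is constant: H = [[-4, -4, -2], [-4, -8, -6], [-2, -6, -10]].
Leading principal minors: Δ₁ = -4, Δ₂ = 16, Δ₃ = -80.
The minors alternate sign starting negative (−, +, −), so H is negative definite: a local maximum.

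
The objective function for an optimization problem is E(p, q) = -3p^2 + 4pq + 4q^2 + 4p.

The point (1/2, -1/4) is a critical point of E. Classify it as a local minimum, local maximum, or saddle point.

The Hessian of E is constant: H = [[-6, 4], [4, 8]].
det(H) = (-6)·8 − 4² = -64.
Since det(H) < 0, H is indefinite and the critical point is a saddle point.

saddle point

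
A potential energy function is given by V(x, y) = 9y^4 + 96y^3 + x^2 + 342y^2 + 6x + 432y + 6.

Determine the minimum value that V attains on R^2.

V(x,y) separates as P(x) + Q(y) + 6, so its minimum is min P + min Q + 6.
P'(x) = 2x + 6 vanishes at x ∈ {-3}; Q'(y) = 36(y + 1)(y + 3)(y + 4) vanishes at y ∈ {-4, -3, -1}.
Local minima of P (where P''>0): P(-3)=-9. Local minima of Q: Q(-4)=-96, Q(-1)=-177.
So the global minimum of V is P(-3) + Q(-1) + 6 = -9 − 177 + 6 = -180, attained at (-3, -1).

-180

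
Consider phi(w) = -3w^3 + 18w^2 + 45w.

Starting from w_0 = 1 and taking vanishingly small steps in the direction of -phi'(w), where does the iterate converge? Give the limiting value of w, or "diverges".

-1

phi'(w) = -9(w - 5)(w + 1), so phi'(1) = 72.
Gradient descent moves in the -phi' direction, i.e. w is decreasing.
The nearest critical point in that direction is w = -1, where phi'' = 54 > 0 (a local minimum). The iterate converges there.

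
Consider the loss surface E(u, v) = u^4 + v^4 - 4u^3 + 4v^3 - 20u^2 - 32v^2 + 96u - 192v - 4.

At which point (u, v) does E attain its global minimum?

E(u,v) separates as P(u) + Q(v) − 4, so its minimum is min P + min Q − 4.
P'(u) = 4(u - 4)(u - 2)(u + 3) vanishes at u ∈ {-3, 2, 4}; Q'(v) = 4(v - 4)(v + 3)(v + 4) vanishes at v ∈ {-4, -3, 4}.
Local minima of P (where P''>0): P(-3)=-279, P(4)=64. Local minima of Q: Q(-4)=256, Q(4)=-768.
So the global minimum of E is P(-3) + Q(4) − 4 = -279 − 768 − 4 = -1051, attained at (-3, 4).

(-3, 4)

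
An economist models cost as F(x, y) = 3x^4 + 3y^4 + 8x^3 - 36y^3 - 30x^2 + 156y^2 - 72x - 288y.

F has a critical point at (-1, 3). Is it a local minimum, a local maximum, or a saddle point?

The mixed partial ∂²F/∂x∂y is 0, so the Hessian at any point is diag(F_xx, F_yy) = diag(12(3x^2 + 4x - 5), 12(3y^2 - 18y + 26)).
At (-1, 3): H = diag(-72, -12).
Both eigenvalues are negative, so H is negative definite: a local maximum.

local maximum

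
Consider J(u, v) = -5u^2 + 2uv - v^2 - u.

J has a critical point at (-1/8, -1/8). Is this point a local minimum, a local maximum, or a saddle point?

The Hessian of J is constant: H = [[-10, 2], [2, -2]].
det(H) = (-10)·(-2) − 2² = 16.
det(H) > 0 and tr(H) = -12 < 0, so H is negative definite and the point is a local maximum.

local maximum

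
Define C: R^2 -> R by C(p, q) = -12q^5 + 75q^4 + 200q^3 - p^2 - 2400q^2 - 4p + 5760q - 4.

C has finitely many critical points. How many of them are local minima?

0

C separates as a function of p plus a function of q, so ∇C=0 decouples.
∂C/∂p = -2(p + 2) = 0 at p ∈ {-2}; ∂C/∂q = -60(q - 4)(q - 3)(q - 2)(q + 4) = 0 at q ∈ {-4, 2, 3, 4}.
The Hessian is diagonal: diag(C_pp, C_qq). Second derivatives: C_pp(-2)=-2; C_qq(-4)=20160, C_qq(2)=-720, C_qq(3)=420, C_qq(4)=-960.
Local minima occur where both diagonal entries positive: none. Count: 0.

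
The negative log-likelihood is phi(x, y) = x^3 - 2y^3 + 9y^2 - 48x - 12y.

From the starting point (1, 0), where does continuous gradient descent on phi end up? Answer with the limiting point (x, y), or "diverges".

(4, 1)

phi is separable, so gradient descent decouples: x follows -∂phi/∂x, y follows -∂phi/∂y.
∂phi/∂x = 3(x - 4)(x + 4); at x=1 this is -45, so x increases.
∂phi/∂y = -6(y - 2)(y - 1); at y=0 this is -12, so y increases.
x converges to its nearest critical value 4 (a local min of the x-part); y converges to 1. The iterate converges to (4, 1).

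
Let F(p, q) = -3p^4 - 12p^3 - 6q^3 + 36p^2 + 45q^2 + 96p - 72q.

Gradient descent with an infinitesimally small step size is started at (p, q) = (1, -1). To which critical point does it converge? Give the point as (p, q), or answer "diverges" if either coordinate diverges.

(-1, 1)

F is separable, so gradient descent decouples: p follows -∂F/∂p, q follows -∂F/∂q.
∂F/∂p = -12(p - 2)(p + 1)(p + 4); at p=1 this is 120, so p decreases.
∂F/∂q = -18(q - 4)(q - 1); at q=-1 this is -180, so q increases.
p converges to its nearest critical value -1 (a local min of the p-part); q converges to 1. The iterate converges to (-1, 1).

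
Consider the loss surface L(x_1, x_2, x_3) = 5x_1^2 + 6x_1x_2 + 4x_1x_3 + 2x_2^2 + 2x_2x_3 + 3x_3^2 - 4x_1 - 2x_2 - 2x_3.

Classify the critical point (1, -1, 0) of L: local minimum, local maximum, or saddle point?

The Hessian is constant: H = [[10, 6, 4], [6, 4, 2], [4, 2, 6]].
Leading principal minors: Δ₁ = 10, Δ₂ = 4, Δ₃ = 16.
All leading minors are positive, so H is positive definite: a local minimum.

local minimum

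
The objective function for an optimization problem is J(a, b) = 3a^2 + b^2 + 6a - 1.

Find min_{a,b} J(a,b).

J(a,b) separates as P(a) + Q(b) − 1, so its minimum is min P + min Q − 1.
P'(a) = 6a + 6 vanishes at a ∈ {-1}; Q'(b) = 2b vanishes at b ∈ {0}.
Local minima of P (where P''>0): P(-1)=-3. Local minima of Q: Q(0)=0.
So the global minimum of J is P(-1) + Q(0) − 1 = -3 + 0 − 1 = -4, attained at (-1, 0).

-4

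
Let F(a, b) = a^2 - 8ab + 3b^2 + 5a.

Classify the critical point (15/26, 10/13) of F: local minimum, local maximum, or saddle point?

saddle point

The Hessian of F is constant: H = [[2, -8], [-8, 6]].
det(H) = 2·6 − (-8)² = -52.
Since det(H) < 0, H is indefinite and the critical point is a saddle point.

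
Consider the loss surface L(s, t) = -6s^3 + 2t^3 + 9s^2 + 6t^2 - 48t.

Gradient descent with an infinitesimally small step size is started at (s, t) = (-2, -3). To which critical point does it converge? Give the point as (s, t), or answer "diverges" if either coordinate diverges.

L is separable, so gradient descent decouples: s follows -∂L/∂s, t follows -∂L/∂t.
∂L/∂s = -18s(s - 1); at s=-2 this is -108, so s increases.
∂L/∂t = 6(t - 2)(t + 4); at t=-3 this is -30, so t increases.
s converges to its nearest critical value 0 (a local min of the s-part); t converges to 2. The iterate converges to (0, 2).

(0, 2)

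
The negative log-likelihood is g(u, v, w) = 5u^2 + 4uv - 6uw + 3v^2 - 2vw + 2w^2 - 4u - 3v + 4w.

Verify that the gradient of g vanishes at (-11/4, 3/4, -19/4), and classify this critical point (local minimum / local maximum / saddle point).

∇g = (10u + 4v - 6w - 4, 4u + 6v - 2w - 3, -6u - 2v + 4w + 4); substituting (-11/4, 3/4, -19/4) gives ∇g = (0, 0, 0), so (-11/4, 3/4, -19/4) is indeed a critical point.
The Hessian is constant: H = [[10, 4, -6], [4, 6, -2], [-6, -2, 4]].
Leading principal minors: Δ₁ = 10, Δ₂ = 44, Δ₃ = 16.
All leading minors are positive, so H is positive definite: a local minimum.

local minimum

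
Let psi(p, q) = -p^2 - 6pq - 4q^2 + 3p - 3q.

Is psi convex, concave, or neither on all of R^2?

psi is quadratic, so its Hessian is the constant matrix H = [[-2, -6], [-6, -8]].
det(H) = -20, tr(H) = -10.
det(H) < 0, so H is indefinite: neither convex nor concave.

neither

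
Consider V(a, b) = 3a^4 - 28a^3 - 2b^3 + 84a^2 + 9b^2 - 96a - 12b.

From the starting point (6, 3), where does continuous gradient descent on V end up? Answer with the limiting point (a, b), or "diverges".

diverges

V is separable, so gradient descent decouples: a follows -∂V/∂a, b follows -∂V/∂b.
∂V/∂a = 12(a - 4)(a - 2)(a - 1); at a=6 this is 480, so a decreases.
∂V/∂b = -6(b - 2)(b - 1); at b=3 this is -12, so b increases.
The b-coordinate has no critical point in that direction and runs off to infinity.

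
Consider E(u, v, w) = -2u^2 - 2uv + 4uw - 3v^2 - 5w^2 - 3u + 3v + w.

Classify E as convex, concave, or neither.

E is quadratic, so its Hessian is the constant matrix H = [[-4, -2, 4], [-2, -6, 0], [4, 0, -10]].
Leading principal minors: -4, 20, -104.
Signs alternate −, +, − ⇒ H ≺ 0 ⇒ concave.

concave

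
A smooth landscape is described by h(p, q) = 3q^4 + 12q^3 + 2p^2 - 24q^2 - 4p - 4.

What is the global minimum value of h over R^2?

h(p,q) separates as A(p) + B(q) − 4, so its minimum is min A + min B − 4.
A'(p) = 4p - 4 vanishes at p ∈ {1}; B'(q) = 12q(q - 1)(q + 4) vanishes at q ∈ {-4, 0, 1}.
Local minima of A (where A''>0): A(1)=-2. Local minima of B: B(-4)=-384, B(1)=-9.
So the global minimum of h is A(1) + B(-4) − 4 = -2 − 384 − 4 = -390, attained at (1, -4).

-390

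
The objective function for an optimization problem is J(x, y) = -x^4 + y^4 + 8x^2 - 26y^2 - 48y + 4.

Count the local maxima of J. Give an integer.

2

J separates as a function of x plus a function of y, so ∇J=0 decouples.
∂J/∂x = -4x(x - 2)(x + 2) = 0 at x ∈ {-2, 0, 2}; ∂J/∂y = 4(y - 4)(y + 1)(y + 3) = 0 at y ∈ {-3, -1, 4}.
The Hessian is diagonal: diag(J_xx, J_yy). Second derivatives: J_xx(-2)=-32, J_xx(0)=16, J_xx(2)=-32; J_yy(-3)=56, J_yy(-1)=-40, J_yy(4)=140.
Local maxima occur where both diagonal entries negative: (-2, -1), (2, -1). Count: 2.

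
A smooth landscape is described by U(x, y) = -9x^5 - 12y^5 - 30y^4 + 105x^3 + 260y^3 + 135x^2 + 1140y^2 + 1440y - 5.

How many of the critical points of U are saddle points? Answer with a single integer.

8

U separates as a function of x plus a function of y, so ∇U=0 decouples.
∂U/∂x = -45x(x - 3)(x + 1)(x + 2) = 0 at x ∈ {-2, -1, 0, 3}; ∂U/∂y = -60(y - 4)(y + 1)(y + 2)(y + 3) = 0 at y ∈ {-3, -2, -1, 4}.
The Hessian is diagonal: diag(U_xx, U_yy). Second derivatives: U_xx(-2)=450, U_xx(-1)=-180, U_xx(0)=270, U_xx(3)=-2700; U_yy(-3)=840, U_yy(-2)=-360, U_yy(-1)=600, U_yy(4)=-12600.
Saddle points occur where the two diagonal entries have opposite signs: (-2, -2), (-2, 4), (-1, -3), (-1, -1), (0, -2), (0, 4), (3, -3), (3, -1). Count: 8.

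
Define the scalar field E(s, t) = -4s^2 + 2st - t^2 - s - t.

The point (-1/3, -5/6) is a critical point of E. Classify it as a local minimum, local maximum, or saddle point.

The Hessian of E is constant: H = [[-8, 2], [2, -2]].
det(H) = (-8)·(-2) − 2² = 12.
det(H) > 0 and tr(H) = -10 < 0, so H is negative definite and the point is a local maximum.

local maximum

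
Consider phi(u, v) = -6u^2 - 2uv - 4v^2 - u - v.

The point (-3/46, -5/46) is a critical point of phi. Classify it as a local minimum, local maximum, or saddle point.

local maximum

The Hessian of phi is constant: H = [[-12, -2], [-2, -8]].
det(H) = (-12)·(-8) − (-2)² = 92.
det(H) > 0 and tr(H) = -20 < 0, so H is negative definite and the point is a local maximum.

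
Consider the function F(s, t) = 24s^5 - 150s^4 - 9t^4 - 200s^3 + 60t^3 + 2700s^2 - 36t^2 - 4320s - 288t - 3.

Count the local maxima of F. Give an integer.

F separates as a function of s plus a function of t, so ∇F=0 decouples.
∂F/∂s = 120(s - 4)(s - 3)(s - 1)(s + 3) = 0 at s ∈ {-3, 1, 3, 4}; ∂F/∂t = -36(t - 4)(t - 2)(t + 1) = 0 at t ∈ {-1, 2, 4}.
The Hessian is diagonal: diag(F_ss, F_tt). Second derivatives: F_ss(-3)=-20160, F_ss(1)=2880, F_ss(3)=-1440, F_ss(4)=2520; F_tt(-1)=-540, F_tt(2)=216, F_tt(4)=-360.
Local maxima occur where both diagonal entries negative: (-3, -1), (-3, 4), (3, -1), (3, 4). Count: 4.

4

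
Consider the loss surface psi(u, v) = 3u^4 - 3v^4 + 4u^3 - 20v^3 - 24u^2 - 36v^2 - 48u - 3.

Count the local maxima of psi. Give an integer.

psi separates as a function of u plus a function of v, so ∇psi=0 decouples.
∂psi/∂u = 12(u - 2)(u + 1)(u + 2) = 0 at u ∈ {-2, -1, 2}; ∂psi/∂v = -12v(v + 2)(v + 3) = 0 at v ∈ {-3, -2, 0}.
The Hessian is diagonal: diag(psi_uu, psi_vv). Second derivatives: psi_uu(-2)=48, psi_uu(-1)=-36, psi_uu(2)=144; psi_vv(-3)=-36, psi_vv(-2)=24, psi_vv(0)=-72.
Local maxima occur where both diagonal entries negative: (-1, -3), (-1, 0). Count: 2.

2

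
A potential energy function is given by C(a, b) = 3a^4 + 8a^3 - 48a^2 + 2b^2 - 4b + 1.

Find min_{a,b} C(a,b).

-513

C(a,b) separates as P(a) + Q(b) + 1, so its minimum is min P + min Q + 1.
P'(a) = 12a(a - 2)(a + 4) vanishes at a ∈ {-4, 0, 2}; Q'(b) = 4b - 4 vanishes at b ∈ {1}.
Local minima of P (where P''>0): P(-4)=-512, P(2)=-80. Local minima of Q: Q(1)=-2.
So the global minimum of C is P(-4) + Q(1) + 1 = -512 − 2 + 1 = -513, attained at (-4, 1).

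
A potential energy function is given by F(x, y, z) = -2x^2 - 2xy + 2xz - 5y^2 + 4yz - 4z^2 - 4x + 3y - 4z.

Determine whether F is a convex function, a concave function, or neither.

F is quadratic, so its Hessian is the constant matrix H = [[-4, -2, 2], [-2, -10, 4], [2, 4, -8]].
Leading principal minors: -4, 36, -216.
Signs alternate −, +, − ⇒ H ≺ 0 ⇒ concave.

concave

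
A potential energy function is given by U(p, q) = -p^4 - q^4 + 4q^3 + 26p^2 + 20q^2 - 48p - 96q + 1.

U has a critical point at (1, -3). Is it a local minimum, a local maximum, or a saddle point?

The mixed partial ∂²U/∂p∂q is 0, so the Hessian at any point is diag(U_pp, U_qq) = diag(4(-3p^2 + 13), 4(-3q^2 + 6q + 10)).
At (1, -3): H = diag(40, -140).
The eigenvalues have opposite signs, so H is indefinite: a saddle point.

saddle point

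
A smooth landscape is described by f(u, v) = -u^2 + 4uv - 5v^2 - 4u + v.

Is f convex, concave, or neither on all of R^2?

f is quadratic, so its Hessian is the constant matrix H = [[-2, 4], [4, -10]].
det(H) = 4, tr(H) = -12.
det(H) > 0 and tr(H) < 0, so H is negative definite everywhere: concave.

concave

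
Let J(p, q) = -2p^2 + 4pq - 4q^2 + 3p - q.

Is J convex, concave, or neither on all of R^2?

concave

J is quadratic, so its Hessian is the constant matrix H = [[-4, 4], [4, -8]].
det(H) = 16, tr(H) = -12.
det(H) > 0 and tr(H) < 0, so H is negative definite everywhere: concave.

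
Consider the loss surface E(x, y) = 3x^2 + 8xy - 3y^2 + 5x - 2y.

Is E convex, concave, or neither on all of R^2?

E is quadratic, so its Hessian is the constant matrix H = [[6, 8], [8, -6]].
det(H) = -100, tr(H) = 0.
det(H) < 0, so H is indefinite: neither convex nor concave.

neither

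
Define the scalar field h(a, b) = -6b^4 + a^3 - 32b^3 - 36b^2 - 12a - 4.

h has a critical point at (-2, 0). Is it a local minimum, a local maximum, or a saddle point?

The mixed partial ∂²h/∂a∂b is 0, so the Hessian at any point is diag(h_aa, h_bb) = diag(6a, -24(3b^2 + 8b + 3)).
At (-2, 0): H = diag(-12, -72).
Both eigenvalues are negative, so H is negative definite: a local maximum.

local maximum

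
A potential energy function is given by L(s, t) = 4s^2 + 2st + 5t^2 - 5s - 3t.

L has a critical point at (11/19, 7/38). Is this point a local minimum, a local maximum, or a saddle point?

The Hessian of L is constant: H = [[8, 2], [2, 10]].
det(H) = 8·10 − 2² = 76.
det(H) > 0 and tr(H) = 18 > 0, so H is positive definite and the point is a local minimum.

local minimum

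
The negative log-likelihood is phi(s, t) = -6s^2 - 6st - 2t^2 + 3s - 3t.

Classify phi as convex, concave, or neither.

phi is quadratic, so its Hessian is the constant matrix H = [[-12, -6], [-6, -4]].
det(H) = 12, tr(H) = -16.
det(H) > 0 and tr(H) < 0, so H is negative definite everywhere: concave.

concave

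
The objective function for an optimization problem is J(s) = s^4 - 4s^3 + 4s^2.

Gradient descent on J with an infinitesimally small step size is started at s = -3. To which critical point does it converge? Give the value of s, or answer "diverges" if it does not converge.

0

J'(s) = 4s(s - 2)(s - 1), so J'(-3) = -240.
Gradient descent moves in the -J' direction, i.e. s is increasing.
The nearest critical point in that direction is s = 0, where J'' = 8 > 0 (a local minimum). The iterate converges there.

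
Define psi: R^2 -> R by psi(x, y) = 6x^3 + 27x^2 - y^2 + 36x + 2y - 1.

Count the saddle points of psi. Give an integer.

1

psi separates as a function of x plus a function of y, so ∇psi=0 decouples.
∂psi/∂x = 18(x + 1)(x + 2) = 0 at x ∈ {-2, -1}; ∂psi/∂y = -2(y - 1) = 0 at y ∈ {1}.
The Hessian is diagonal: diag(psi_xx, psi_yy). Second derivatives: psi_xx(-2)=-18, psi_xx(-1)=18; psi_yy(1)=-2.
Saddle points occur where the two diagonal entries have opposite signs: (-1, 1). Count: 1.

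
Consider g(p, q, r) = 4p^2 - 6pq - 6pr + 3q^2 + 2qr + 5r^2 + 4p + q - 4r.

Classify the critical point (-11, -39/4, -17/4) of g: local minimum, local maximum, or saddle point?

local minimum

The Hessian is constant: H = [[8, -6, -6], [-6, 6, 2], [-6, 2, 10]].
Leading principal minors: Δ₁ = 8, Δ₂ = 12, Δ₃ = 16.
All leading minors are positive, so H is positive definite: a local minimum.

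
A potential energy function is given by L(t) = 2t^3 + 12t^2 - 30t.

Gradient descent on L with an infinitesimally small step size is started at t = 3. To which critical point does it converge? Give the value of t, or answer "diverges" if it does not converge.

L'(t) = 6(t - 1)(t + 5), so L'(3) = 96.
Gradient descent moves in the -L' direction, i.e. t is decreasing.
The nearest critical point in that direction is t = 1, where L'' = 36 > 0 (a local minimum). The iterate converges there.

1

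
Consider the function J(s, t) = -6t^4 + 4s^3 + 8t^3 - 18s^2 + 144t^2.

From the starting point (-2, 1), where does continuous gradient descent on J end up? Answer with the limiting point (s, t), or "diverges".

J is separable, so gradient descent decouples: s follows -∂J/∂s, t follows -∂J/∂t.
∂J/∂s = 12s(s - 3); at s=-2 this is 120, so s decreases.
∂J/∂t = -24t(t - 4)(t + 3); at t=1 this is 288, so t decreases.
The s-coordinate has no critical point in that direction and runs off to infinity.

diverges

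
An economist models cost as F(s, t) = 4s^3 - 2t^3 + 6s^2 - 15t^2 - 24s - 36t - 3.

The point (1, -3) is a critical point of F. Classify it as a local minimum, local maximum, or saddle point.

The mixed partial ∂²F/∂s∂t is 0, so the Hessian at any point is diag(F_ss, F_tt) = diag(12(2s + 1), -6(2t + 5)).
At (1, -3): H = diag(36, 6).
Both eigenvalues are positive, so H is positive definite: a local minimum.

local minimum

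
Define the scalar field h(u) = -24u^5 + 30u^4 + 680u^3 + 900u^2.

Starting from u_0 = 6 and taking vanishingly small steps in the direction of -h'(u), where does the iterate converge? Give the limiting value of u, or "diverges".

diverges

h'(u) = -120u(u - 5)(u + 1)(u + 3), so h'(6) = -45360.
Gradient descent moves in the -h' direction, i.e. u is increasing.
There is no critical point above u=6, and h' keeps the same sign, so the iterate runs off to +∞.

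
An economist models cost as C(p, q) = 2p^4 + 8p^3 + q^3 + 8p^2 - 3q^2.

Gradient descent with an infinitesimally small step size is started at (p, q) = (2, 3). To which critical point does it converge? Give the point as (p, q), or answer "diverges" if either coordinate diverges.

C is separable, so gradient descent decouples: p follows -∂C/∂p, q follows -∂C/∂q.
∂C/∂p = 8p(p + 1)(p + 2); at p=2 this is 192, so p decreases.
∂C/∂q = 3q(q - 2); at q=3 this is 9, so q decreases.
p converges to its nearest critical value 0 (a local min of the p-part); q converges to 2. The iterate converges to (0, 2).

(0, 2)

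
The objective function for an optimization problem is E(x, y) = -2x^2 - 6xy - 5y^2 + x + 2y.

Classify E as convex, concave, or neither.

E is quadratic, so its Hessian is the constant matrix H = [[-4, -6], [-6, -10]].
det(H) = 4, tr(H) = -14.
det(H) > 0 and tr(H) < 0, so H is negative definite everywhere: concave.

concave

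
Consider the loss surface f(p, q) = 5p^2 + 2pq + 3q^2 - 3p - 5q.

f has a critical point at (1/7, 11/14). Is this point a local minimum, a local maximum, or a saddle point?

local minimum

The Hessian of f is constant: H = [[10, 2], [2, 6]].
det(H) = 10·6 − 2² = 56.
det(H) > 0 and tr(H) = 16 > 0, so H is positive definite and the point is a local minimum.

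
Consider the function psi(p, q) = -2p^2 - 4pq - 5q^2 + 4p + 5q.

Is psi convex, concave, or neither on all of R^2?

psi is quadratic, so its Hessian is the constant matrix H = [[-4, -4], [-4, -10]].
det(H) = 24, tr(H) = -14.
det(H) > 0 and tr(H) < 0, so H is negative definite everywhere: concave.

concave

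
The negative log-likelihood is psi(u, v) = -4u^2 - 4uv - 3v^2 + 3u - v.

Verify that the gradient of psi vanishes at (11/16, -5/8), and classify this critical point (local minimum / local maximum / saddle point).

local maximum

∇psi = (-8u - 4v + 3, -4u - 6v - 1); substituting (11/16, -5/8) gives ∇psi = (0, 0), so (11/16, -5/8) is indeed a critical point.
The Hessian of psi is constant: H = [[-8, -4], [-4, -6]].
det(H) = (-8)·(-6) − (-4)² = 32.
det(H) > 0 and tr(H) = -14 < 0, so H is negative definite and the point is a local maximum.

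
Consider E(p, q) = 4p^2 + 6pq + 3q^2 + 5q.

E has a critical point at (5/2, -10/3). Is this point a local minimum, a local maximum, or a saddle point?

local minimum

The Hessian of E is constant: H = [[8, 6], [6, 6]].
det(H) = 8·6 − 6² = 12.
det(H) > 0 and tr(H) = 14 > 0, so H is positive definite and the point is a local minimum.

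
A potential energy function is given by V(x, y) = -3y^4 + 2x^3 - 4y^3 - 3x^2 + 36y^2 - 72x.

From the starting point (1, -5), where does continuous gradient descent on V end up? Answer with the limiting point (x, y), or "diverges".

diverges

V is separable, so gradient descent decouples: x follows -∂V/∂x, y follows -∂V/∂y.
∂V/∂x = 6(x - 4)(x + 3); at x=1 this is -72, so x increases.
∂V/∂y = -12y(y - 2)(y + 3); at y=-5 this is 840, so y decreases.
The y-coordinate has no critical point in that direction and runs off to infinity.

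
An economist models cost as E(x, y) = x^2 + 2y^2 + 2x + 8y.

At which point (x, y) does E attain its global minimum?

E(x,y) separates as P(x) + Q(y), so its minimum is min P + min Q.
P'(x) = 2x + 2 vanishes at x ∈ {-1}; Q'(y) = 4y + 8 vanishes at y ∈ {-2}.
Local minima of P (where P''>0): P(-1)=-1. Local minima of Q: Q(-2)=-8.
So the global minimum of E is P(-1) + Q(-2) = -1 − 8 = -9, attained at (-1, -2).

(-1, -2)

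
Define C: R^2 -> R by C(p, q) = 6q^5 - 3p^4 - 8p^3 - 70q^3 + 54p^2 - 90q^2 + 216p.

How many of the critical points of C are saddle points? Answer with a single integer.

C separates as a function of p plus a function of q, so ∇C=0 decouples.
∂C/∂p = -12(p - 3)(p + 2)(p + 3) = 0 at p ∈ {-3, -2, 3}; ∂C/∂q = 30q(q - 3)(q + 1)(q + 2) = 0 at q ∈ {-2, -1, 0, 3}.
The Hessian is diagonal: diag(C_pp, C_qq). Second derivatives: C_pp(-3)=-72, C_pp(-2)=60, C_pp(3)=-360; C_qq(-2)=-300, C_qq(-1)=120, C_qq(0)=-180, C_qq(3)=1800.
Saddle points occur where the two diagonal entries have opposite signs: (-3, -1), (-3, 3), (-2, -2), (-2, 0), (3, -1), (3, 3). Count: 6.

6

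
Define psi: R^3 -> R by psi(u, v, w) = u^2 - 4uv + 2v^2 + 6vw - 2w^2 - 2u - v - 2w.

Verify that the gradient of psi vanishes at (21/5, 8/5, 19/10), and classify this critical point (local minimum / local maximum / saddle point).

saddle point

∇psi = (2u - 4v - 2, -4u + 4v + 6w - 1, 6v - 4w - 2); substituting (21/5, 8/5, 19/10) gives ∇psi = (0, 0, 0), so (21/5, 8/5, 19/10) is indeed a critical point.
The Hessian is constant: H = [[2, -4, 0], [-4, 4, 6], [0, 6, -4]].
Leading principal minors: Δ₁ = 2, Δ₂ = -8, Δ₃ = -40.
The minors fit neither the all-positive nor the alternating-sign pattern, so H is indefinite: a saddle point.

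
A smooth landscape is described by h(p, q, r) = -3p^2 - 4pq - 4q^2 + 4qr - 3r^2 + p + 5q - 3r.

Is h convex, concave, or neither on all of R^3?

concave

h is quadratic, so its Hessian is the constant matrix H = [[-6, -4, 0], [-4, -8, 4], [0, 4, -6]].
Leading principal minors: -6, 32, -96.
Signs alternate −, +, − ⇒ H ≺ 0 ⇒ concave.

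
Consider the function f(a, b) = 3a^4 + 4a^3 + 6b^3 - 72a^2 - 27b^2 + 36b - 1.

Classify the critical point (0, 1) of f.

The mixed partial ∂²f/∂a∂b is 0, so the Hessian at any point is diag(f_aa, f_bb) = diag(12(3a^2 + 2a - 12), 18(2b - 3)).
At (0, 1): H = diag(-144, -18).
Both eigenvalues are negative, so H is negative definite: a local maximum.

local maximum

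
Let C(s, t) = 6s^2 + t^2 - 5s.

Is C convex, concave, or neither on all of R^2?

C is quadratic, so its Hessian is the constant matrix H = [[12, 0], [0, 2]].
det(H) = 24, tr(H) = 14.
det(H) > 0 and tr(H) > 0, so H is positive definite everywhere: convex.

convex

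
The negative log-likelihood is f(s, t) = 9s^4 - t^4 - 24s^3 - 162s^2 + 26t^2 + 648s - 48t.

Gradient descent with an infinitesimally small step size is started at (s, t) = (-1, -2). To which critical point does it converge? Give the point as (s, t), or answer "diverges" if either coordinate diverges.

(-3, 1)

f is separable, so gradient descent decouples: s follows -∂f/∂s, t follows -∂f/∂t.
∂f/∂s = 36(s - 3)(s - 2)(s + 3); at s=-1 this is 864, so s decreases.
∂f/∂t = -4(t - 3)(t - 1)(t + 4); at t=-2 this is -120, so t increases.
s converges to its nearest critical value -3 (a local min of the s-part); t converges to 1. The iterate converges to (-3, 1).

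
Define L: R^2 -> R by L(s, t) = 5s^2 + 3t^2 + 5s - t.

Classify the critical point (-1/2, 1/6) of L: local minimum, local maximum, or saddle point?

local minimum

The Hessian of L is constant: H = [[10, 0], [0, 6]].
det(H) = 10·6 − 0² = 60.
det(H) > 0 and tr(H) = 16 > 0, so H is positive definite and the point is a local minimum.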